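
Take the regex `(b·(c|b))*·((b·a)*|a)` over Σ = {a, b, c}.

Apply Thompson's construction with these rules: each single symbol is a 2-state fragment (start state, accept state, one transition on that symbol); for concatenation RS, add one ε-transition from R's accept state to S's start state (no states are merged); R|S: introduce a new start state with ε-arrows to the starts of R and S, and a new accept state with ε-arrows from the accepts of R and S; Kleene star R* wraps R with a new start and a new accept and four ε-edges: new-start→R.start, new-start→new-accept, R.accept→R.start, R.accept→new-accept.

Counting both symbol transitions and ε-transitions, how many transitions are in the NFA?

25

By structural recursion:
Each of the 6 symbol leaves contributes 1 transition (1 symbol, 0 ε).
  c|b — 6 transitions (2 symbol, 4 ε)
  b·(c|b) — 8 transitions (3 symbol, 5 ε)
  (b·(c|b))* — 12 transitions (3 symbol, 9 ε)
  b·a — 3 transitions (2 symbol, 1 ε)
  (b·a)* — 7 transitions (2 symbol, 5 ε)
  (b·a)*|a — 12 transitions (3 symbol, 9 ε)
  (b·(c|b))*·((b·a)*|a) — 25 transitions (6 symbol, 19 ε)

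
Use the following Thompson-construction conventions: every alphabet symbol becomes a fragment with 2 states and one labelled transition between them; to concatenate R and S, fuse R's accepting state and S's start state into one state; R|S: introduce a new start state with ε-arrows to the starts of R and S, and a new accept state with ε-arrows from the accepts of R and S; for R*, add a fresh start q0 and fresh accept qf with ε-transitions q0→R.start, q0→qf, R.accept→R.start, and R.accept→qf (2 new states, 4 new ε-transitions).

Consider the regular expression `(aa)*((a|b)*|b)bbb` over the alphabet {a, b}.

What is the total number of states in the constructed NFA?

19

Recursing over subexpressions:
Each of the 8 symbol leaves contributes a 2-state fragment.
  aa = 3 states
  (aa)* = 5 states
  a|b = 6 states
  (a|b)* = 8 states
  (a|b)*|b = 12 states
  (aa)*((a|b)*|b)bbb = 19 states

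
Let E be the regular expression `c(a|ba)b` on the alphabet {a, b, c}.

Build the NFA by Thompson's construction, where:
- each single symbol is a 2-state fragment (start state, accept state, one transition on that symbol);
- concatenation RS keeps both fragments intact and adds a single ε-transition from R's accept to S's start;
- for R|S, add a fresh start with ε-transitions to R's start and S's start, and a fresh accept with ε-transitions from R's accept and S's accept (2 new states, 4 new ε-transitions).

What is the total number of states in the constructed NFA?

Bottom-up over the parse tree:
Each of the 5 symbol leaves contributes a 2-state fragment.
  ba — 4 states
  a|ba — 8 states
  c(a|ba)b — 12 states

12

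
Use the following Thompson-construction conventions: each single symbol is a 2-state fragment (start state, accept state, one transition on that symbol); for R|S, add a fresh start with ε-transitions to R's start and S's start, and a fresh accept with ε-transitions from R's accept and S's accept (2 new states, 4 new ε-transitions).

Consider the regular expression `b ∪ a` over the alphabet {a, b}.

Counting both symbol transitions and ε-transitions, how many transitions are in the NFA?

6

Recursing over subexpressions:
Each of the 2 symbol leaves contributes 1 transition (1 symbol, 0 ε).
  b ∪ a : 6 transitions (2 symbol, 4 ε)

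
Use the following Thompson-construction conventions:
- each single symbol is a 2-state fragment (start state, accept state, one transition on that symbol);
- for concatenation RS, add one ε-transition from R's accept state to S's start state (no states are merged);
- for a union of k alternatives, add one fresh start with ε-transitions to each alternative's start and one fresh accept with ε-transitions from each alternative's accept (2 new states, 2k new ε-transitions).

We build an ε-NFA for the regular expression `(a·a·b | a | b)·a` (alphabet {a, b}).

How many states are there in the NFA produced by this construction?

14

Recursing over subexpressions:
Each of the 6 symbol leaves contributes a 2-state fragment.
  a·a·b — 6 states
  a·a·b | a | b — 12 states
  (a·a·b | a | b)·a — 14 states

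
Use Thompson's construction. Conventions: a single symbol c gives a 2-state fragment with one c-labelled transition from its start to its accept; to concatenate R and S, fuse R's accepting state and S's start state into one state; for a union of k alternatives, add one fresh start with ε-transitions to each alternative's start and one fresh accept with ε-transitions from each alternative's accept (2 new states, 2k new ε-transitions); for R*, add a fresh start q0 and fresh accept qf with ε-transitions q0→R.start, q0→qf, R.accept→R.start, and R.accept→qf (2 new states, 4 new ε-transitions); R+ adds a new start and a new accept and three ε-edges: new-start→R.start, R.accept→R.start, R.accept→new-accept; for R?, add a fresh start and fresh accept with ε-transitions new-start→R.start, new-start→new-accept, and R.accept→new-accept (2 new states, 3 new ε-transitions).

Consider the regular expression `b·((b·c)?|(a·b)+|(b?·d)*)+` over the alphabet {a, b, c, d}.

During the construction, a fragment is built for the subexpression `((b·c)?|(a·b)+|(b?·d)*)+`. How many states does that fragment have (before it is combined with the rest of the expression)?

21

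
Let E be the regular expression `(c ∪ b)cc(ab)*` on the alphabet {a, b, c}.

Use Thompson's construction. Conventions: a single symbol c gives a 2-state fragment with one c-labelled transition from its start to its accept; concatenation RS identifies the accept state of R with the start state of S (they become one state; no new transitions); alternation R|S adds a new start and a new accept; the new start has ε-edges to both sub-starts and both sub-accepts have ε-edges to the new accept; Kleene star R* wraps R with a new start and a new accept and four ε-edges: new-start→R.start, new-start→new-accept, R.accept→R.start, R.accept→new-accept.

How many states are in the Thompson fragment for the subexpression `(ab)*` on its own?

Fragment for `(ab)*`:
Each of the 2 symbol leaves contributes a 2-state fragment.
  ab = 3 states
  (ab)* = 5 states

5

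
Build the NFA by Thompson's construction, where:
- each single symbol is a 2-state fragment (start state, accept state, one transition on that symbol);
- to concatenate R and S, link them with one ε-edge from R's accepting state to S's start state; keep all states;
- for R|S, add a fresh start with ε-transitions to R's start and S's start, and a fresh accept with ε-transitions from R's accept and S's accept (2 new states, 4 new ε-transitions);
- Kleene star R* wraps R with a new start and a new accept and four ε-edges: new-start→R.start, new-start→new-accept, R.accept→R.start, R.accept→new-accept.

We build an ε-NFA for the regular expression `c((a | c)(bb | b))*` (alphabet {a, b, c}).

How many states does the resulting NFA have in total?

18

Per subexpression:
Each of the 6 symbol leaves contributes a 2-state fragment.
  a | c → 6 states
  bb → 4 states
  bb | b → 8 states
  (a | c)(bb | b) → 14 states
  ((a | c)(bb | b))* → 16 states
  c((a | c)(bb | b))* → 18 states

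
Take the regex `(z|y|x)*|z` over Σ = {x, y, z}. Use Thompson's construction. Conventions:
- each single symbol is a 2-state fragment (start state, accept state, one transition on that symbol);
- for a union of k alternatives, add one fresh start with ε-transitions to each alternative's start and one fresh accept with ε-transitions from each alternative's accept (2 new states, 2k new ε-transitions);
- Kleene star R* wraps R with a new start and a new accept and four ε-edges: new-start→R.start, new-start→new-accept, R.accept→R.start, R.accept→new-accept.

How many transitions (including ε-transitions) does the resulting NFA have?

Recursing over subexpressions:
Each of the 4 symbol leaves contributes 1 transition (1 symbol, 0 ε).
  z|y|x = 9 transitions (3 symbol, 6 ε)
  (z|y|x)* = 13 transitions (3 symbol, 10 ε)
  (z|y|x)*|z = 18 transitions (4 symbol, 14 ε)

18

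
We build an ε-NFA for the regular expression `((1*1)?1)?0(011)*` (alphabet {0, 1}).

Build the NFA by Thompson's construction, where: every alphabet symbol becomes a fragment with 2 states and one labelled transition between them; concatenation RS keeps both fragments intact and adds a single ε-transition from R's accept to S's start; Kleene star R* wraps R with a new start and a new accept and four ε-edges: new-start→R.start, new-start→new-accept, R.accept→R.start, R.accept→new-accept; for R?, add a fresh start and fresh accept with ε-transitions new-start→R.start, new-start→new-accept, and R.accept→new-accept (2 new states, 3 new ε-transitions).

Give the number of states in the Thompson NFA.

22

Recursing over subexpressions:
Each of the 7 symbol leaves contributes a 2-state fragment.
  1* : 4 states
  1*1 : 6 states
  (1*1)? : 8 states
  (1*1)?1 : 10 states
  ((1*1)?1)? : 12 states
  011 : 6 states
  (011)* : 8 states
  ((1*1)?1)?0(011)* : 22 states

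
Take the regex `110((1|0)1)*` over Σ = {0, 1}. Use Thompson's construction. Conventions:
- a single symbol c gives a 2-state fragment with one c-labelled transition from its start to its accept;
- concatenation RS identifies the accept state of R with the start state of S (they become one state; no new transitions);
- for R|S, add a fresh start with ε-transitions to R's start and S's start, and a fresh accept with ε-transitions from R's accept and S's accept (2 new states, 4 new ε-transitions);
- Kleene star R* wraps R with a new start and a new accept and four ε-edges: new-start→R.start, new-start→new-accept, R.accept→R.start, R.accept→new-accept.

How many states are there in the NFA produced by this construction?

12

Bottom-up over the parse tree:
Each of the 6 symbol leaves contributes a 2-state fragment.
  1|0 — 6 states
  (1|0)1 — 7 states
  ((1|0)1)* — 9 states
  110((1|0)1)* — 12 states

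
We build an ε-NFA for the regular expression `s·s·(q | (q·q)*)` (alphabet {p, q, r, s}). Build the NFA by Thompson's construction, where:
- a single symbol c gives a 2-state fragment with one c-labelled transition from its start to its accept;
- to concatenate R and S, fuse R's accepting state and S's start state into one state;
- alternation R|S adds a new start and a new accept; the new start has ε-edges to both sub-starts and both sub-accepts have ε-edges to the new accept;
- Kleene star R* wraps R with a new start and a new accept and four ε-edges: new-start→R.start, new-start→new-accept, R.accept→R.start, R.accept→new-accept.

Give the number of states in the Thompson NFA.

Recursing over subexpressions:
Each of the 5 symbol leaves contributes a 2-state fragment.
  q·q — 3 states
  (q·q)* — 5 states
  q | (q·q)* — 9 states
  s·s·(q | (q·q)*) — 11 states

11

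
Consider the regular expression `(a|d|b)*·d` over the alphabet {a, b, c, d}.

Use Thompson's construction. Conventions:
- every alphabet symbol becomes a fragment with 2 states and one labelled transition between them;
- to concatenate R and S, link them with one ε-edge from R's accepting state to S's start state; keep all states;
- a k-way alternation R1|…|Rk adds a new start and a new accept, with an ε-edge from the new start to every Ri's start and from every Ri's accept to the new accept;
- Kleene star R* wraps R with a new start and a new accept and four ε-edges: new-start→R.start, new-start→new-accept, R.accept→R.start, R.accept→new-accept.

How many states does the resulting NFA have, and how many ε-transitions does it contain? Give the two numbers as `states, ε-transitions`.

By structural recursion:
Each of the 4 symbol leaves contributes 2 states and 0 ε-transitions.
  a|d|b → 8 states, 6 ε-transitions
  (a|d|b)* → 10 states, 10 ε-transitions
  (a|d|b)*·d → 12 states, 11 ε-transitions

12, 11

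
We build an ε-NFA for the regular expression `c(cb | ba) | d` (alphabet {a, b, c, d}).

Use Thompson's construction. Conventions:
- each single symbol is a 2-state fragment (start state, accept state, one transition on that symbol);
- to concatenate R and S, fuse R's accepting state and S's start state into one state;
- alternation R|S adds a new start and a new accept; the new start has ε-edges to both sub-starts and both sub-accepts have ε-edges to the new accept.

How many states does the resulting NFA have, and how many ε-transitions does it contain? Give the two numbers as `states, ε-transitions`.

13, 8

Per subexpression:
Each of the 6 symbol leaves contributes 2 states and 0 ε-transitions.
  cb : 3 states, 0 ε-transitions
  ba : 3 states, 0 ε-transitions
  cb | ba : 8 states, 4 ε-transitions
  c(cb | ba) : 9 states, 4 ε-transitions
  c(cb | ba) | d : 13 states, 8 ε-transitions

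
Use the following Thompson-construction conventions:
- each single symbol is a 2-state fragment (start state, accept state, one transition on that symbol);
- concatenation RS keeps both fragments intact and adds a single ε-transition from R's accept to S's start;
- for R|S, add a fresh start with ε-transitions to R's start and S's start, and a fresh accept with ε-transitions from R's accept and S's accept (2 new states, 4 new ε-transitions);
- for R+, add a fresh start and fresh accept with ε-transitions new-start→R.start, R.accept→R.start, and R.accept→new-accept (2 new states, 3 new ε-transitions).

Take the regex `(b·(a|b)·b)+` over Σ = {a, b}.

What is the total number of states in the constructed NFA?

Bottom-up over the parse tree:
Each of the 4 symbol leaves contributes a 2-state fragment.
  a|b = 6 states
  b·(a|b)·b = 10 states
  (b·(a|b)·b)+ = 12 states

12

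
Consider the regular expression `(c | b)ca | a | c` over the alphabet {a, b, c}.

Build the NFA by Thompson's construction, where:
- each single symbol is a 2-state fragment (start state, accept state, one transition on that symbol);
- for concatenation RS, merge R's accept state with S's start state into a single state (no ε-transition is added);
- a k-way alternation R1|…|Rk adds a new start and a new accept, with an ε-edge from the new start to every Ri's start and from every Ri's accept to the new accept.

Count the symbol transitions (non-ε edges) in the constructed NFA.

6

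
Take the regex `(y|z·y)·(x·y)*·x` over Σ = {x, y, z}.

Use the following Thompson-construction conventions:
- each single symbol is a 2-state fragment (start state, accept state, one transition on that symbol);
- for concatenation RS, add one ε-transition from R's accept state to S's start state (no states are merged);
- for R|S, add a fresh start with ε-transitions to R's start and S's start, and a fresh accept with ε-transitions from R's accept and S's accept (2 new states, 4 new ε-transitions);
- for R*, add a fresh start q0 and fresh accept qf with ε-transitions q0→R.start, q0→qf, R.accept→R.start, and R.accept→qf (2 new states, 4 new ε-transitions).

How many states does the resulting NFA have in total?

16

Building bottom-up:
Each of the 6 symbol leaves contributes a 2-state fragment.
  z·y → 4 states
  y|z·y → 8 states
  x·y → 4 states
  (x·y)* → 6 states
  (y|z·y)·(x·y)*·x → 16 states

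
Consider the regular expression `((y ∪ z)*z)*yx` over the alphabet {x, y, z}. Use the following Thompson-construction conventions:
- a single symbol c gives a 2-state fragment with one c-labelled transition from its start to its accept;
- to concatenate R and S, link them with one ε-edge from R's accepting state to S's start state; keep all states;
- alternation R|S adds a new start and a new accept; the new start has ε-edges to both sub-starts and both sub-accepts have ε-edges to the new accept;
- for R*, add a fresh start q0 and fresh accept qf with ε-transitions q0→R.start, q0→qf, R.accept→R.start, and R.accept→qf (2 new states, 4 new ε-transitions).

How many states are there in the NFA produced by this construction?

Per subexpression:
Each of the 5 symbol leaves contributes a 2-state fragment.
  y ∪ z : 6 states
  (y ∪ z)* : 8 states
  (y ∪ z)*z : 10 states
  ((y ∪ z)*z)* : 12 states
  ((y ∪ z)*z)*yx : 16 states

16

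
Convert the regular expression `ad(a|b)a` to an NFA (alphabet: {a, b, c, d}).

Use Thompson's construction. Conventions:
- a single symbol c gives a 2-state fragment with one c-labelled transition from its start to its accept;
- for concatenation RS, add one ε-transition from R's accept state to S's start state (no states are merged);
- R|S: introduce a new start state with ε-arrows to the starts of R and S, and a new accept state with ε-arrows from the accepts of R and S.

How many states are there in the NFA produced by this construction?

12

Recursing over subexpressions:
Each of the 5 symbol leaves contributes a 2-state fragment.
  a|b : 6 states
  ad(a|b)a : 12 states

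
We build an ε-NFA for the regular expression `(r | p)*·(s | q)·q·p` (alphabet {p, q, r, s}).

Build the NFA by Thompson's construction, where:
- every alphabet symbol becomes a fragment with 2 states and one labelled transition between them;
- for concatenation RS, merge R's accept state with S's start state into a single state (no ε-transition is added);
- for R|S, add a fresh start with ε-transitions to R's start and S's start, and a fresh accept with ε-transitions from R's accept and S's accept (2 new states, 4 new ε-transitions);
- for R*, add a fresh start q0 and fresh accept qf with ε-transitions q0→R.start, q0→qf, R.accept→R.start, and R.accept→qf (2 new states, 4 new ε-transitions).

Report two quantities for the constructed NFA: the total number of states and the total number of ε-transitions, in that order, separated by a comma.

By structural recursion:
Each of the 6 symbol leaves contributes 2 states and 0 ε-transitions.
  r | p → 6 states, 4 ε-transitions
  (r | p)* → 8 states, 8 ε-transitions
  s | q → 6 states, 4 ε-transitions
  (r | p)*·(s | q)·q·p → 15 states, 12 ε-transitions

15, 12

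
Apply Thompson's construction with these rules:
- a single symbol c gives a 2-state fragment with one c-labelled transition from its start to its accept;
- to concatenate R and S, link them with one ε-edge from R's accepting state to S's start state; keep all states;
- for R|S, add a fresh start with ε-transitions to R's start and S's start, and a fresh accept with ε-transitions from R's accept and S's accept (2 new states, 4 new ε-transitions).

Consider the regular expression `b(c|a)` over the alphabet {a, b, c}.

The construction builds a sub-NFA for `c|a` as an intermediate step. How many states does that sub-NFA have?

Fragment for `c|a`:
Each of the 2 symbol leaves contributes a 2-state fragment.
  c|a → 6 states

6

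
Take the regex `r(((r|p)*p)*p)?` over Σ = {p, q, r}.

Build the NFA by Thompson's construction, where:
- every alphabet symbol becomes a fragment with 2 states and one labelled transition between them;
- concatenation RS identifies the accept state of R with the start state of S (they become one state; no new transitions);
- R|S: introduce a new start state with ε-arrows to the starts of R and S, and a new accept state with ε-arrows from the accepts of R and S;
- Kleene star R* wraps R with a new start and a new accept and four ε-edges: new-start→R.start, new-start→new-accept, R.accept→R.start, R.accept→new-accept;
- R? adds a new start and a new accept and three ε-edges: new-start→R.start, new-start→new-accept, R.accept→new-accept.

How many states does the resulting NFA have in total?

Building bottom-up:
Each of the 5 symbol leaves contributes a 2-state fragment.
  r|p — 6 states
  (r|p)* — 8 states
  (r|p)*p — 9 states
  ((r|p)*p)* — 11 states
  ((r|p)*p)*p — 12 states
  (((r|p)*p)*p)? — 14 states
  r(((r|p)*p)*p)? — 15 states

15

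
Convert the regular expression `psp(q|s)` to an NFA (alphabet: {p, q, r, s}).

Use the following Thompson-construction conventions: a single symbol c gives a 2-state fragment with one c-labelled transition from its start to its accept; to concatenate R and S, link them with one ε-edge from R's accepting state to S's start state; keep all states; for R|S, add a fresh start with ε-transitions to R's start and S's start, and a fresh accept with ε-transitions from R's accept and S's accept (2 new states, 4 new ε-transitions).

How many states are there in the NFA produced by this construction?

12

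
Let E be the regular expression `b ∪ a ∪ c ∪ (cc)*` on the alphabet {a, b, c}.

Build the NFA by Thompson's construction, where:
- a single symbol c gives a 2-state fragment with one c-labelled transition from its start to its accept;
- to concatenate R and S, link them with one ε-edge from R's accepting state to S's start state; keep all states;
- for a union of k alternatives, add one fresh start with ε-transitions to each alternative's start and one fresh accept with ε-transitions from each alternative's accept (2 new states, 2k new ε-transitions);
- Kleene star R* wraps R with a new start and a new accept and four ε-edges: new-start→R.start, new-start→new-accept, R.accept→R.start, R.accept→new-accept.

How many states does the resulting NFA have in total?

Bottom-up over the parse tree:
Each of the 5 symbol leaves contributes a 2-state fragment.
  cc = 4 states
  (cc)* = 6 states
  b ∪ a ∪ c ∪ (cc)* = 14 states

14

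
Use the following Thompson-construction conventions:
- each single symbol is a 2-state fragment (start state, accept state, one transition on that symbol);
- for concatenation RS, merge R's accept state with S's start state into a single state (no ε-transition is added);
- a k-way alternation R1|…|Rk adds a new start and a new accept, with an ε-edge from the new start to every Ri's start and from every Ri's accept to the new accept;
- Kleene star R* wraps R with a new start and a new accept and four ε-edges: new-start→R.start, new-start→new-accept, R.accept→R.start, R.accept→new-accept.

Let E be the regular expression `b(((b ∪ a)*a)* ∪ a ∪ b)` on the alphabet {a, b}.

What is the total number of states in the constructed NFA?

Per subexpression:
Each of the 6 symbol leaves contributes a 2-state fragment.
  b ∪ a : 6 states
  (b ∪ a)* : 8 states
  (b ∪ a)*a : 9 states
  ((b ∪ a)*a)* : 11 states
  ((b ∪ a)*a)* ∪ a ∪ b : 17 states
  b(((b ∪ a)*a)* ∪ a ∪ b) : 18 states

18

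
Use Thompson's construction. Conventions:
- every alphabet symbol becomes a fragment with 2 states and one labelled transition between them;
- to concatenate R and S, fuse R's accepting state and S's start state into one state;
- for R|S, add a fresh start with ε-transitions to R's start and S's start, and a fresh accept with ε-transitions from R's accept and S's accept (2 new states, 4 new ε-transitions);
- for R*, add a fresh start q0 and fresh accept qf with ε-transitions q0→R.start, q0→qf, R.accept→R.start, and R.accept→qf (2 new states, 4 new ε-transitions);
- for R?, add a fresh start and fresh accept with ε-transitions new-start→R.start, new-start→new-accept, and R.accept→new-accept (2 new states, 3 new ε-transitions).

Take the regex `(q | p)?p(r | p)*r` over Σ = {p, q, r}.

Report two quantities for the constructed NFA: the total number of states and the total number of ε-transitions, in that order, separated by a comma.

17, 15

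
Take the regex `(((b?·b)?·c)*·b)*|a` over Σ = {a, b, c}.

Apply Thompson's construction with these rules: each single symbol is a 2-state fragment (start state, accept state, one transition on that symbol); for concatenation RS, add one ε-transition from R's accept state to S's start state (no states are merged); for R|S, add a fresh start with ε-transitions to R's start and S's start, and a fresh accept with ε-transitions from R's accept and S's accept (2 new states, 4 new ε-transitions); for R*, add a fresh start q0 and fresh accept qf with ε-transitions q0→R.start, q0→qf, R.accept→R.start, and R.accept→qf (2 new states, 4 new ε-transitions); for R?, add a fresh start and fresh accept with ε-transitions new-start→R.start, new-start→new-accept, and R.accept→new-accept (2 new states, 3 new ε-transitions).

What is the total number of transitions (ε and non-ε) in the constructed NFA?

26

By structural recursion:
Each of the 5 symbol leaves contributes 1 transition (1 symbol, 0 ε).
  b? — 4 transitions (1 symbol, 3 ε)
  b?·b — 6 transitions (2 symbol, 4 ε)
  (b?·b)? — 9 transitions (2 symbol, 7 ε)
  (b?·b)?·c — 11 transitions (3 symbol, 8 ε)
  ((b?·b)?·c)* — 15 transitions (3 symbol, 12 ε)
  ((b?·b)?·c)*·b — 17 transitions (4 symbol, 13 ε)
  (((b?·b)?·c)*·b)* — 21 transitions (4 symbol, 17 ε)
  (((b?·b)?·c)*·b)*|a — 26 transitions (5 symbol, 21 ε)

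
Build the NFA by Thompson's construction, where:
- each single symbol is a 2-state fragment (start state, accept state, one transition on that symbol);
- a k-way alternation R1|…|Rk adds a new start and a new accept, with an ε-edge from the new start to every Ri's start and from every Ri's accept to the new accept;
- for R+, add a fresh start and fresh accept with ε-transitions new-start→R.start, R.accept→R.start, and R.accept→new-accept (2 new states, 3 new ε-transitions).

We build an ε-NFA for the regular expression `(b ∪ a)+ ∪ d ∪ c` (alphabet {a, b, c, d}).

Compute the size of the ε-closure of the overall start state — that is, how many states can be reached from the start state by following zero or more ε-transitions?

Compute the ε-closure size of each fragment's start state recursively; a symbol fragment's start has no outgoing ε-edge, so its closure is just itself (size 1).
  b ∪ a : new start ε-reaches every alternative's start; none of them accept ε, so the new accept is not reached: |closure| = 1 + 1 + 1 = 3
  (b ∪ a)+ : |closure| = 1 + 3 = 4 (the body doesn't accept ε, so the new accept is not reached)
  (b ∪ a)+ ∪ d ∪ c : |closure| = 1 + 4 + 1 + 1 = 7 (the new accept is not ε-reachable since no branch accepts ε)

7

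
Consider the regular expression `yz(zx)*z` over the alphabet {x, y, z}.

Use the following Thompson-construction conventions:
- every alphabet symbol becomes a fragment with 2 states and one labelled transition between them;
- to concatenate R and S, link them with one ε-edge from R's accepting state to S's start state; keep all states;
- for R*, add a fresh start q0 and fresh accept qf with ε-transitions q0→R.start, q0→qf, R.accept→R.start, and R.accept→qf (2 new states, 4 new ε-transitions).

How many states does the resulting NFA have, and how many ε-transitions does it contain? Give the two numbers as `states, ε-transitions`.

Building bottom-up:
Each of the 5 symbol leaves contributes 2 states and 0 ε-transitions.
  zx → 4 states, 1 ε-transition
  (zx)* → 6 states, 5 ε-transitions
  yz(zx)*z → 12 states, 8 ε-transitions

12, 8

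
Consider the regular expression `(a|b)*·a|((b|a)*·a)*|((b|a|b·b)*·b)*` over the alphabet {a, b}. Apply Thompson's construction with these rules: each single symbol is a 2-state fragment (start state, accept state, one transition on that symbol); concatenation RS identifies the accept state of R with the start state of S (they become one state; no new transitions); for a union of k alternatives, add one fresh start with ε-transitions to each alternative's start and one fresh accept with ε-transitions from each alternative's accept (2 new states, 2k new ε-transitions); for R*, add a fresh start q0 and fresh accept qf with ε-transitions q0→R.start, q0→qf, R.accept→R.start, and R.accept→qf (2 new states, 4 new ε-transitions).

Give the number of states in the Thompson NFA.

36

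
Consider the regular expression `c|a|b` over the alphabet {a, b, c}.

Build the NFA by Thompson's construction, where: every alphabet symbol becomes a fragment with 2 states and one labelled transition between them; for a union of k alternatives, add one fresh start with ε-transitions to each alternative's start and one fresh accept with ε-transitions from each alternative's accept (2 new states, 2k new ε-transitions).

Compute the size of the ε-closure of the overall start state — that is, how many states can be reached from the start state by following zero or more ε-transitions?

Compute the ε-closure size of each fragment's start state recursively; a symbol fragment's start has no outgoing ε-edge, so its closure is just itself (size 1).
  c|a|b : new start ε-reaches every alternative's start; none of them accept ε, so the new accept is not reached: C = 1 + 1 + 1 + 1 = 4

4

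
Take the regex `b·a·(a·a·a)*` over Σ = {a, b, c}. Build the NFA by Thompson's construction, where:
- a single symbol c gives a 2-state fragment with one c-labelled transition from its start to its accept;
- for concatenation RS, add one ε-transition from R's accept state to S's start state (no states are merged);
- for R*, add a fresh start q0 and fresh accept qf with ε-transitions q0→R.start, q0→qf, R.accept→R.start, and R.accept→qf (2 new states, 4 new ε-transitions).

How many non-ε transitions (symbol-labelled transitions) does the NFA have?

5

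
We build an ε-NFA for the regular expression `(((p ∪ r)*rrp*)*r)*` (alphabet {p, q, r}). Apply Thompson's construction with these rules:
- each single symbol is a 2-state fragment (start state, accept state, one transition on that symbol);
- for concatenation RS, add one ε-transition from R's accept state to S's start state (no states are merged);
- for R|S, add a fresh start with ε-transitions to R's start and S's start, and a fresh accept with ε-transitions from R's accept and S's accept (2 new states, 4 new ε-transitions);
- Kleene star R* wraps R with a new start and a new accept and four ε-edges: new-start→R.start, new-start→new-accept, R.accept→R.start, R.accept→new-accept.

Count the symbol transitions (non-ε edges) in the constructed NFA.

Recursing over subexpressions:
Each of the 6 symbol leaves contributes exactly 1 symbol transition.
  p ∪ r — 2 symbol transitions
  (p ∪ r)* — 2 symbol transitions
  p* — 1 symbol transition
  (p ∪ r)*rrp* — 5 symbol transitions
  ((p ∪ r)*rrp*)* — 5 symbol transitions
  ((p ∪ r)*rrp*)*r — 6 symbol transitions
  (((p ∪ r)*rrp*)*r)* — 6 symbol transitions

6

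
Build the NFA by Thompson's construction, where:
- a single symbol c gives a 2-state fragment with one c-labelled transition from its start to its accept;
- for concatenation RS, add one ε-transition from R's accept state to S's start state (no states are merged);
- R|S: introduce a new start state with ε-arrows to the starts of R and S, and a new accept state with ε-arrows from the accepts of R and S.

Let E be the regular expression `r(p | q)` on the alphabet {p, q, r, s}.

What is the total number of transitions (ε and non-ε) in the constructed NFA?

8

Bottom-up over the parse tree:
Each of the 3 symbol leaves contributes 1 transition (1 symbol, 0 ε).
  p | q = 6 transitions (2 symbol, 4 ε)
  r(p | q) = 8 transitions (3 symbol, 5 ε)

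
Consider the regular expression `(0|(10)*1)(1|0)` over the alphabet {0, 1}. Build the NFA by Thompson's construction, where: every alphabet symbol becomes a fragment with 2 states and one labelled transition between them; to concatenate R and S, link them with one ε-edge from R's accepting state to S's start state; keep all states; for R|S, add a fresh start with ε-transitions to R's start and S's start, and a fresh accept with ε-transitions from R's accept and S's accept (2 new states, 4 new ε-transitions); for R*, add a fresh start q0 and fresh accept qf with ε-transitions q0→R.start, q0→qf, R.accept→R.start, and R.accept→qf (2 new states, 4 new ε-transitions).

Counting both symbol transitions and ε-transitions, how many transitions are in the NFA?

Bottom-up over the parse tree:
Each of the 6 symbol leaves contributes 1 transition (1 symbol, 0 ε).
  10 — 3 transitions (2 symbol, 1 ε)
  (10)* — 7 transitions (2 symbol, 5 ε)
  (10)*1 — 9 transitions (3 symbol, 6 ε)
  0|(10)*1 — 14 transitions (4 symbol, 10 ε)
  1|0 — 6 transitions (2 symbol, 4 ε)
  (0|(10)*1)(1|0) — 21 transitions (6 symbol, 15 ε)

21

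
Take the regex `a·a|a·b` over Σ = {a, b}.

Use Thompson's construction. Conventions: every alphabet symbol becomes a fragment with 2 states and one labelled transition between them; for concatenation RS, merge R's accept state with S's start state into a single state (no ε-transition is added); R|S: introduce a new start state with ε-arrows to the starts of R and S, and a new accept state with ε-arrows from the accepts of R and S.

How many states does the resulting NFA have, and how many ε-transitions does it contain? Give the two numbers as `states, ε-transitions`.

By structural recursion:
Each of the 4 symbol leaves contributes 2 states and 0 ε-transitions.
  a·a : 3 states, 0 ε-transitions
  a·b : 3 states, 0 ε-transitions
  a·a|a·b : 8 states, 4 ε-transitions

8, 4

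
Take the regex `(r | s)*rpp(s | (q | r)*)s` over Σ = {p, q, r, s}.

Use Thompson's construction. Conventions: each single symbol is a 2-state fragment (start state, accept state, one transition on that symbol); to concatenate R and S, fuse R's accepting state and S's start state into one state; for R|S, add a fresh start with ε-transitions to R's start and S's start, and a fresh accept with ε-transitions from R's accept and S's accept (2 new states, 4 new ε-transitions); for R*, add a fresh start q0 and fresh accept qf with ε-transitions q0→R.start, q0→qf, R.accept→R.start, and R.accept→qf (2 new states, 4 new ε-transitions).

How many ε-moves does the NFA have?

20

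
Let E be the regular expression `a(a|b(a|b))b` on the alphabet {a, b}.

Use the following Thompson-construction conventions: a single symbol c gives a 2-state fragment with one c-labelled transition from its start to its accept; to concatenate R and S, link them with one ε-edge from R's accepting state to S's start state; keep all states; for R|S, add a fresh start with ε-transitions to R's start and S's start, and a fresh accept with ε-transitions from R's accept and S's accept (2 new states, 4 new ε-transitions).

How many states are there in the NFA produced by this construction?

16

By structural recursion:
Each of the 6 symbol leaves contributes a 2-state fragment.
  a|b = 6 states
  b(a|b) = 8 states
  a|b(a|b) = 12 states
  a(a|b(a|b))b = 16 states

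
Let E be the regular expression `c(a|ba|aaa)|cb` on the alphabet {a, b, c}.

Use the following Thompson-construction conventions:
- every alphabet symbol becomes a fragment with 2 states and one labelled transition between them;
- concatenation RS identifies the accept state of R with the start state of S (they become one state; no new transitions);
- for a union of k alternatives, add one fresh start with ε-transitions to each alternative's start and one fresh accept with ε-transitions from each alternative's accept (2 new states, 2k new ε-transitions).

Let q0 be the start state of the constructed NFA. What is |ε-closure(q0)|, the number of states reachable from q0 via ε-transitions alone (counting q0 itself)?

3

Work bottom-up. For each fragment F, track |ε-closure(F.start)| and whether F's accept lies in that closure (i.e. whether F accepts ε). A single-symbol fragment has closure size 1 and does not accept ε.
  ba : |closure| equals the left operand's closure size = 1 (its accept is not ε-reachable, so the closure stops there)
  aaa : same as the first factor's closure: |closure| = 1
  a|ba|aaa : |closure| = 1 + 1 + 1 + 1 = 4 (the new accept is not ε-reachable since no branch accepts ε)
  c(a|ba|aaa) : |closure| equals the left operand's closure size = 1 (its accept is not ε-reachable, so the closure stops there)
  cb : same as the first factor's closure: |closure| = 1
  c(a|ba|aaa)|cb : |closure| = 1 + 1 + 1 = 3 (the new accept is not ε-reachable since no branch accepts ε)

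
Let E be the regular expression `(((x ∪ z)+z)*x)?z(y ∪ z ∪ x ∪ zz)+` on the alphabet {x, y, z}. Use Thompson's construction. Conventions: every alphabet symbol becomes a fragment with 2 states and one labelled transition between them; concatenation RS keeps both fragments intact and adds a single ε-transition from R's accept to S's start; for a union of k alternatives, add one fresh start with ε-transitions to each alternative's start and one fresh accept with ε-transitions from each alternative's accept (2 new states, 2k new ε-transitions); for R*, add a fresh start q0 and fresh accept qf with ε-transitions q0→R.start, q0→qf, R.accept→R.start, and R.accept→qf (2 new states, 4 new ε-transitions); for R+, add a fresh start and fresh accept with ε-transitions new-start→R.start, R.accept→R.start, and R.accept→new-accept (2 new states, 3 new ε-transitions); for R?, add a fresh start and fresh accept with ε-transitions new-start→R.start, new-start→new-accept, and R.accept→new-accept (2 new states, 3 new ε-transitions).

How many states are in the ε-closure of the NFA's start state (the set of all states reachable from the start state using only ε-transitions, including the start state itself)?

Let C(F) = |ε-closure(F.start)| within fragment F, and note whether F accepts ε. Symbol fragments have C = 1 and do not accept ε. Then:
  x ∪ z : |closure| = 1 + 1 + 1 = 3 (the new accept is not ε-reachable since no branch accepts ε)
  (x ∪ z)+ : new start ε-reaches only the body's start; the new accept needs a symbol first: |closure| = 1 + 3 = 4
  (x ∪ z)+z : |closure| equals the left operand's closure size = 4 (its accept is not ε-reachable, so the closure stops there)
  ((x ∪ z)+z)* : the star's fresh start ε-reaches both the body's start and the fresh accept: |closure| = 2 + 4 = 6
  ((x ∪ z)+z)*x : |closure| = 6 + 1 = 7 (closure spills across the concat boundary because the left factor accepts ε)
  (((x ∪ z)+z)*x)? : new start has ε-edges to the inner start and to the new accept, so |closure| = 2 + 7 = 9
  zz : |closure| equals the left operand's closure size = 1 (its accept is not ε-reachable, so the closure stops there)
  y ∪ z ∪ x ∪ zz : new start ε-reaches every alternative's start; none of them accept ε, so the new accept is not reached: |closure| = 1 + 1 + 1 + 1 + 1 = 5
  (y ∪ z ∪ x ∪ zz)+ : |closure| = 1 + 5 = 6 (the body doesn't accept ε, so the new accept is not reached)
  (((x ∪ z)+z)*x)?z(y ∪ z ∪ x ∪ zz)+ : the left operand accepts ε, so the closure extends into the next operand (via the concat ε-link); |closure| = 9 + 1 = 10

10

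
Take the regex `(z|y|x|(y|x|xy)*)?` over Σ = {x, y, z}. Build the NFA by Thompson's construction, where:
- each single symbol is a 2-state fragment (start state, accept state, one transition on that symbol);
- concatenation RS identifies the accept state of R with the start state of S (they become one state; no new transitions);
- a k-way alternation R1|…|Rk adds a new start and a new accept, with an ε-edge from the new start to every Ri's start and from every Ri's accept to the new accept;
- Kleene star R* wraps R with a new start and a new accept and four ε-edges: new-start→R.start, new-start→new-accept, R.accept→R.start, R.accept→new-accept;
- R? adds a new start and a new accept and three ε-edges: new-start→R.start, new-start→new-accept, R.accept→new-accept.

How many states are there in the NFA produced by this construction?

21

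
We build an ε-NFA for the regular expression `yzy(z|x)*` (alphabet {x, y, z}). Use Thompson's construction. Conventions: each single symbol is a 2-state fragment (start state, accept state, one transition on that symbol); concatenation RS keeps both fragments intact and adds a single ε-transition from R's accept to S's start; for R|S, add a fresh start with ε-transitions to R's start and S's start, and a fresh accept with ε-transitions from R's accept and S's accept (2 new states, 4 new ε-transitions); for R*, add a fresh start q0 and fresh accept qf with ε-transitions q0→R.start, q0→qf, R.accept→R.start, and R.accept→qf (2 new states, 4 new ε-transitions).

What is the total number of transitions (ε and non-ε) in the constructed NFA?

16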